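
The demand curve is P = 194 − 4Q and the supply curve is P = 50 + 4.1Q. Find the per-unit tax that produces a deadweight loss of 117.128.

Competitive equilibrium: 194 − 4Q = 50 + 4.1Q → Q* = 17.7778, P* = 122.8889.
A tax t gives ΔQ = t/8.1 and wedge t, so DWL = t²/16.2.
t²/16.2 = 117.128 → t² = 1897.4736 → t = 43.56.

43.56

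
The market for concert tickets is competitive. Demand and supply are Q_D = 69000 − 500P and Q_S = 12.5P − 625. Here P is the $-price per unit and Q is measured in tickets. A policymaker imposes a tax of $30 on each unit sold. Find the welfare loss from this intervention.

$5487.80

In inverse form: demand P = 138 − 0.002Q, supply P = 50 + 0.08Q.
Competitive equilibrium: 138 − 0.002Q = 50 + 0.08Q → Q* = 1073.1707, P* = 135.8537.
With the tax, the buyer price exceeds the seller price by 30: (138 − 0.002Q) − (50 + 0.08Q) = 30 → Q' = 707.3171.
ΔQ = 1073.1707 − 707.3171 = 365.8536; the wedge equals the tax, 30.
DWL = ½ × 365.8536 × 30 = $5487.80.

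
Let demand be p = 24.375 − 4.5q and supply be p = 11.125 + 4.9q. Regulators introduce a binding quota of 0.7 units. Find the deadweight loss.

Competitive equilibrium: 24.375 − 4.5q = 11.125 + 4.9q → q* = 1.4096, p* = 18.0319.
At q = 0.7: demand price = 24.375 − 4.5·0.7 = 21.225; supply price = 11.125 + 4.9·0.7 = 14.555.
Δq = 1.4096 − 0.7 = 0.7096; wedge = 21.225 − 14.555 = 6.67.
DWL = ½ × 0.7096 × 6.67 = 2.37.

2.37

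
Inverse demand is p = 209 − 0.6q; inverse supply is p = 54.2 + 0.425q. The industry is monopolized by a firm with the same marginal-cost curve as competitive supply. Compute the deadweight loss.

Competitive equilibrium: 209 − 0.6q = 54.2 + 0.425q → q* = 151.0244, p* = 118.3854.
Marginal revenue: MR = 209 − 1.2q. Set MR = MC: 209 − 1.2q = 54.2 + 0.425q → q_m = 95.2615.
Price p_m = 209 − 0.6·95.2615 = 151.8431; MC(q_m) = 54.2 + 0.425·95.2615 = 94.6861.
Competitive q* = 151.0244, so Δq = 55.7629; wedge = 151.8431 − 94.6861 = 57.157.
DWL = ½ × 55.7629 × 57.157 = 1593.62.

1593.62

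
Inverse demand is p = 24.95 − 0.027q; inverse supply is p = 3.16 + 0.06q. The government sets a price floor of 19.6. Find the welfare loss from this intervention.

119.04

Competitive equilibrium: 24.95 − 0.027q = 3.16 + 0.06q → q* = 250.4598, p* = 18.1876.
At the floor p = 19.6, quantity demanded = (24.95 − 19.6)/0.027 = 198.1481.
Sellers' marginal cost at q' = 198.1481: 3.16 + 0.06·198.1481 = 15.0489.
Δq = 250.4598 − 198.1481 = 52.3117; wedge = 19.6 − 15.0489 = 4.5511.
The triangle = ½ × 52.3117 × 4.5511 = 119.04.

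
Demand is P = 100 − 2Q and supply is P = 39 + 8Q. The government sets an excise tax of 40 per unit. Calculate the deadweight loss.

Competitive equilibrium: 100 − 2Q = 39 + 8Q → Q* = 6.1, P* = 87.8.
With the tax, the buyer price exceeds the seller price by 40: (100 − 2Q) − (39 + 8Q) = 40 → Q' = 2.1.
ΔQ = 6.1 − 2.1 = 4; the wedge equals the tax, 40.
DWL = ½ × 4 × 40 = 80.

80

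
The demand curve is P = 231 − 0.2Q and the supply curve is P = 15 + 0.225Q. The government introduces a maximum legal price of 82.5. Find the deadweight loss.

9214.41

Competitive equilibrium: 231 − 0.2Q = 15 + 0.225Q → Q* = 508.2353, P* = 129.3529.
At the ceiling P = 82.5, quantity supplied = (82.5 − 15)/0.225 = 300.
Willingness to pay at Q' = 300: 231 − 0.2·300 = 171.
ΔQ = 508.2353 − 300 = 208.2353; wedge = 171 − 82.5 = 88.5.
The triangle = ½ × 208.2353 × 88.5 = 9214.41.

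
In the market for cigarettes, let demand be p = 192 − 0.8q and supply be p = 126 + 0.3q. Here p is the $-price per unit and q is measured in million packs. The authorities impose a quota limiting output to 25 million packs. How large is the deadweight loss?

$673.75 million

Competitive equilibrium: 192 − 0.8q = 126 + 0.3q → q* = 60, p* = 144.
At q = 25: demand price = 192 − 0.8·25 = 172; supply price = 126 + 0.3·25 = 133.5.
Δq = 60 − 25 = 35; wedge = 172 − 133.5 = 38.5.
Deadweight loss = ½ × 35 × 38.5 = $673.75 million.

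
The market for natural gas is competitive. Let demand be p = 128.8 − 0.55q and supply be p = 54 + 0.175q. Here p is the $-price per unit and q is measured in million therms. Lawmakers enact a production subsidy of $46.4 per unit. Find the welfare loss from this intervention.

$1484.80 million

Competitive equilibrium: 128.8 − 0.55q = 54 + 0.175q → q* = 103.1724, p* = 72.0552.
The subsidy lowers effective supply by 46.4: p = 7.6 + 0.175q.
New quantity: 128.8 − 0.55q = 7.6 + 0.175q → q' = 167.1724.
Overproduction Δq = 167.1724 − 103.1724 = 64; wedge = subsidy = 46.4.
Deadweight loss = ½ × 64 × 46.4 = $1484.80 million.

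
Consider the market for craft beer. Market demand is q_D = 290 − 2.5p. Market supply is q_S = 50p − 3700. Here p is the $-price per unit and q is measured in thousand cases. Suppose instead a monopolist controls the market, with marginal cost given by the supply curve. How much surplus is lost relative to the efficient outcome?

In inverse form: demand p = 116 − 0.4q, supply p = 74 + 0.02q.
Competitive equilibrium: 116 − 0.4q = 74 + 0.02q → q* = 100, p* = 76.
Marginal revenue: MR = 116 − 0.8q. Set MR = MC: 116 − 0.8q = 74 + 0.02q → q_m = 51.2195.
Price p_m = 116 − 0.4·51.2195 = 95.5122; MC(q_m) = 74 + 0.02·51.2195 = 75.0244.
Competitive q* = 100, so Δq = 48.7805; wedge = 95.5122 − 75.0244 = 20.4878.
The triangle = ½ × 48.7805 × 20.4878 = $499.70 thousand.

$499.70 thousand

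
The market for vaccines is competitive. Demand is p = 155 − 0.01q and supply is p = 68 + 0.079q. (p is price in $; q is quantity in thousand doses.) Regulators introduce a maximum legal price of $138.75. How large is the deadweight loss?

Competitive equilibrium: 155 − 0.01q = 68 + 0.079q → q* = 977.5281, p* = 145.2247.
At the ceiling p = 138.75, quantity supplied = (138.75 − 68)/0.079 = 895.5696.
Willingness to pay at q' = 895.5696: 155 − 0.01·895.5696 = 146.0443.
Δq = 977.5281 − 895.5696 = 81.9585; wedge = 146.0443 − 138.75 = 7.2943.
Deadweight loss = ½ × 81.9585 × 7.2943 = $298.91 thousand.

$298.91 thousand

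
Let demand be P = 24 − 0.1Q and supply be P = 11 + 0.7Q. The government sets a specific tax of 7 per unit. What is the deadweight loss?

Competitive equilibrium: 24 − 0.1Q = 11 + 0.7Q → Q* = 16.25, P* = 22.375.
With the tax, the buyer price exceeds the seller price by 7: (24 − 0.1Q) − (11 + 0.7Q) = 7 → Q' = 7.5.
ΔQ = 16.25 − 7.5 = 8.75; the wedge equals the tax, 7.
Welfare loss = ½ × 8.75 × 7 = 30.625.

30.625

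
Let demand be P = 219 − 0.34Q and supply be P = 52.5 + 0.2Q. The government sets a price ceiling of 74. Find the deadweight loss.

Competitive equilibrium: 219 − 0.34Q = 52.5 + 0.2Q → Q* = 308.3333, P* = 114.1667.
At the ceiling P = 74, quantity supplied = (74 − 52.5)/0.2 = 107.5.
Willingness to pay at Q' = 107.5: 219 − 0.34·107.5 = 182.45.
ΔQ = 308.3333 − 107.5 = 200.8333; wedge = 182.45 − 74 = 108.45.
DWL = ½ × 200.8333 × 108.45 = 10890.19.

10890.19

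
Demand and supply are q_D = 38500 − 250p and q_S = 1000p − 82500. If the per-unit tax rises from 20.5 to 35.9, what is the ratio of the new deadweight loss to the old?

In inverse form: demand p = 154 − 0.004q, supply p = 82.5 + 0.001q.
Competitive equilibrium: 154 − 0.004q = 82.5 + 0.001q → q* = 14300, p* = 96.8.
For a per-unit tax t: Δq = t/0.005, so DWL = ½·t·(t/0.005) = t²/0.01.
At t = 20.5: DWL = 42025. At t = 35.9: DWL = 128881.
Ratio = (35.9/20.5)² = 3.067.

3.067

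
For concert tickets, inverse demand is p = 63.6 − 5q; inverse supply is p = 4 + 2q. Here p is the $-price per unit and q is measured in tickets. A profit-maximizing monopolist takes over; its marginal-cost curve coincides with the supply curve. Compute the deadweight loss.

Competitive equilibrium: 63.6 − 5q = 4 + 2q → q* = 8.5143, p* = 21.0286.
Marginal revenue: MR = 63.6 − 10q. Set MR = MC: 63.6 − 10q = 4 + 2q → q_m = 4.9667.
Price p_m = 63.6 − 5·4.9667 = 38.7665; MC(q_m) = 4 + 2·4.9667 = 13.9334.
Competitive q* = 8.5143, so Δq = 3.5476; wedge = 38.7665 − 13.9334 = 24.8331.
Deadweight loss = ½ × 3.5476 × 24.8331 = $44.05.

$44.05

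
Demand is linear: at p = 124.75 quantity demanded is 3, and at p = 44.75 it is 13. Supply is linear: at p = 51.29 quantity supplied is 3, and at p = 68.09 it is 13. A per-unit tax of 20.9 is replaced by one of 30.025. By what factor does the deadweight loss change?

2.064

Demand slope = (44.75 − 124.75)/(13 − 3) = −8, so p = 148.75 − 8q.
Supply slope = (68.09 − 51.29)/(13 − 3) = 1.68, so p = 46.25 + 1.68q.
Competitive equilibrium: 148.75 − 8q = 46.25 + 1.68q → q* = 10.5888, p* = 64.0393.
For a per-unit tax t: Δq = t/9.68, so DWL = ½·t·(t/9.68) = t²/19.36.
At t = 20.9: DWL = 22.5625. At t = 30.025: DWL = 46.565.
Ratio = (30.025/20.9)² = 2.064.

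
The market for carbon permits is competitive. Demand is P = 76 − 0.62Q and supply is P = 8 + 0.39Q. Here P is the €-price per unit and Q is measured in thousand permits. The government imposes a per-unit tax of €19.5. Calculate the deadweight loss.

Competitive equilibrium: 76 − 0.62Q = 8 + 0.39Q → Q* = 67.3267, P* = 34.2574.
With the tax, the buyer price exceeds the seller price by 19.5: (76 − 0.62Q) − (8 + 0.39Q) = 19.5 → Q' = 48.0198.
ΔQ = 67.3267 − 48.0198 = 19.3069; the wedge equals the tax, 19.5.
The triangle = ½ × 19.3069 × 19.5 = €188.24 thousand.

€188.24 thousand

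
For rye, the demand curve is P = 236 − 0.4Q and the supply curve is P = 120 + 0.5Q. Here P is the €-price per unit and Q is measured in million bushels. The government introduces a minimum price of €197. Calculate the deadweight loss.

Competitive equilibrium: 236 − 0.4Q = 120 + 0.5Q → Q* = 128.8889, P* = 184.4444.
At the floor P = 197, quantity demanded = (236 − 197)/0.4 = 97.5.
Sellers' marginal cost at Q' = 97.5: 120 + 0.5·97.5 = 168.75.
ΔQ = 128.8889 − 97.5 = 31.3889; wedge = 197 − 168.75 = 28.25.
The triangle = ½ × 31.3889 × 28.25 = €443.37 million.

€443.37 million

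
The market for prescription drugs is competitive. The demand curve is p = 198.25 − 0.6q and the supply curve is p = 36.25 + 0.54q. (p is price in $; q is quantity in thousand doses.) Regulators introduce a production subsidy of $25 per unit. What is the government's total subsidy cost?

$4100.88 thousand

Competitive equilibrium: 198.25 − 0.6q = 36.25 + 0.54q → q* = 142.1053, p* = 112.9868.
The subsidy lowers effective supply by 25: p = 11.25 + 0.54q.
New quantity: 198.25 − 0.6q = 11.25 + 0.54q → q' = 164.0351.
Total subsidy cost = 25 × 164.0351 = $4100.88 thousand.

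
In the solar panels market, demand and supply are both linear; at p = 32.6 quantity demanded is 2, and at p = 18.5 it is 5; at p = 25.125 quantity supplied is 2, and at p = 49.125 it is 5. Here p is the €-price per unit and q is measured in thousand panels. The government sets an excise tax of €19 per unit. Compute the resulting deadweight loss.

Demand slope = (18.5 − 32.6)/(5 − 2) = −4.7, so p = 42 − 4.7q.
Supply slope = (49.125 − 25.125)/(5 − 2) = 8, so p = 9.125 + 8q.
Competitive equilibrium: 42 − 4.7q = 9.125 + 8q → q* = 2.5886, p* = 29.8337.
With the tax, the buyer price exceeds the seller price by 19: (42 − 4.7q) − (9.125 + 8q) = 19 → q' = 1.0925.
Δq = 2.5886 − 1.0925 = 1.4961; the wedge equals the tax, 19.
Deadweight loss = ½ × 1.4961 × 19 = €14.21 thousand.

€14.21 thousand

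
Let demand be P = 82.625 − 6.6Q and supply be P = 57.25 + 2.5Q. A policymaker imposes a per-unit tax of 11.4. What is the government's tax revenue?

Competitive equilibrium: 82.625 − 6.6Q = 57.25 + 2.5Q → Q* = 2.7885, P* = 64.2212.
With the tax, the buyer price exceeds the seller price by 11.4: (82.625 − 6.6Q) − (57.25 + 2.5Q) = 11.4 → Q' = 1.5357.
Tax revenue = 11.4 × 1.5357 = 17.51.

17.51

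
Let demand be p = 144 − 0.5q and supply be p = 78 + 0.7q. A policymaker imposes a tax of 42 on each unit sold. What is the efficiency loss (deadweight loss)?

Competitive equilibrium: 144 − 0.5q = 78 + 0.7q → q* = 55, p* = 116.5.
With the tax, the buyer price exceeds the seller price by 42: (144 − 0.5q) − (78 + 0.7q) = 42 → q' = 20.
Δq = 55 − 20 = 35; the wedge equals the tax, 42.
Deadweight loss = ½ × 35 × 42 = 735.

735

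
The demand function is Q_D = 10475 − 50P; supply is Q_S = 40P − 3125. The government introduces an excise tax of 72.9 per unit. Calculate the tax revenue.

In inverse form: demand P = 209.5 − 0.02Q, supply P = 78.125 + 0.025Q.
Competitive equilibrium: 209.5 − 0.02Q = 78.125 + 0.025Q → Q* = 2919.4444, P* = 151.1111.
With the tax, the buyer price exceeds the seller price by 72.9: (209.5 − 0.02Q) − (78.125 + 0.025Q) = 72.9 → Q' = 1299.4444.
Tax revenue = 72.9 × 1299.4444 = 94729.50.

94729.50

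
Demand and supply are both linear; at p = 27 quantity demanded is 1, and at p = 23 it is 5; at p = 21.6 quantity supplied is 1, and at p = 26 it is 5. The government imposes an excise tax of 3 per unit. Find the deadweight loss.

Demand slope = (23 − 27)/(5 − 1) = −1, so p = 28 − q.
Supply slope = (26 − 21.6)/(5 − 1) = 1.1, so p = 20.5 + 1.1q.
Competitive equilibrium: 28 − q = 20.5 + 1.1q → q* = 3.5714, p* = 24.4286.
With the tax, the buyer price exceeds the seller price by 3: (28 − q) − (20.5 + 1.1q) = 3 → q' = 2.1429.
Δq = 3.5714 − 2.1429 = 1.4285; the wedge equals the tax, 3.
DWL = ½ × 1.4285 × 3 = 2.14.

2.14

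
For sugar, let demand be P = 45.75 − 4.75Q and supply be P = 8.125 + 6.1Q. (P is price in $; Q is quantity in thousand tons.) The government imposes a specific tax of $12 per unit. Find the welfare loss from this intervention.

$6.64 thousand

Competitive equilibrium: 45.75 − 4.75Q = 8.125 + 6.1Q → Q* = 3.4677, P* = 29.2782.
With the tax, the buyer price exceeds the seller price by 12: (45.75 − 4.75Q) − (8.125 + 6.1Q) = 12 → Q' = 2.3618.
ΔQ = 3.4677 − 2.3618 = 1.1059; the wedge equals the tax, 12.
DWL = ½ × 1.1059 × 12 = $6.64 thousand.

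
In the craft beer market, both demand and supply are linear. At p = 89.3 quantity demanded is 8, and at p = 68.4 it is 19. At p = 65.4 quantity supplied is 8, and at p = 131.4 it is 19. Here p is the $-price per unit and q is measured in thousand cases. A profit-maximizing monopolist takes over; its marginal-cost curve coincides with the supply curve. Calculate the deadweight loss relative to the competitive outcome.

Demand slope = (68.4 − 89.3)/(19 − 8) = −1.9, so p = 104.5 − 1.9q.
Supply slope = (131.4 − 65.4)/(19 − 8) = 6, so p = 17.4 + 6q.
Competitive equilibrium: 104.5 − 1.9q = 17.4 + 6q → q* = 11.0253, p* = 83.5519.
Marginal revenue: MR = 104.5 − 3.8q. Set MR = MC: 104.5 − 3.8q = 17.4 + 6q → q_m = 8.8878.
Price p_m = 104.5 − 1.9·8.8878 = 87.6132; MC(q_m) = 17.4 + 6·8.8878 = 70.7268.
Competitive q* = 11.0253, so Δq = 2.1375; wedge = 87.6132 − 70.7268 = 16.8864.
DWL = ½ × 2.1375 × 16.8864 = $18.05 thousand.

$18.05 thousand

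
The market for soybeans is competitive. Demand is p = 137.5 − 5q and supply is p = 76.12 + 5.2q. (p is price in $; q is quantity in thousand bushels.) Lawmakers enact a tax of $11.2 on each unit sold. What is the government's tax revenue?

Competitive equilibrium: 137.5 − 5q = 76.12 + 5.2q → q* = 6.0176, p* = 107.4118.
With the tax, the buyer price exceeds the seller price by 11.2: (137.5 − 5q) − (76.12 + 5.2q) = 11.2 → q' = 4.9196.
Tax revenue = 11.2 × 4.9196 = $55.10 thousand.

$55.10 thousand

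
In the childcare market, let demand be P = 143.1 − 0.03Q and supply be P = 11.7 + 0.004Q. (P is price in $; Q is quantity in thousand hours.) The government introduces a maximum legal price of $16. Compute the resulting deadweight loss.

$132301.80 thousand

Competitive equilibrium: 143.1 − 0.03Q = 11.7 + 0.004Q → Q* = 3864.7059, P* = 27.1588.
At the ceiling P = 16, quantity supplied = (16 − 11.7)/0.004 = 1075.
Willingness to pay at Q' = 1075: 143.1 − 0.03·1075 = 110.85.
ΔQ = 3864.7059 − 1075 = 2789.7059; wedge = 110.85 − 16 = 94.85.
Welfare loss = ½ × 2789.7059 × 94.85 = $132301.80 thousand.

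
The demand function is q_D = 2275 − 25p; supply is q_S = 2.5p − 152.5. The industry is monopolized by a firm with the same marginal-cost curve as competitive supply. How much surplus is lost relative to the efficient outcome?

7.10

In inverse form: demand p = 91 − 0.04q, supply p = 61 + 0.4q.
Competitive equilibrium: 91 − 0.04q = 61 + 0.4q → q* = 68.1818, p* = 88.2727.
Marginal revenue: MR = 91 − 0.08q. Set MR = MC: 91 − 0.08q = 61 + 0.4q → q_m = 62.5.
Price p_m = 91 − 0.04·62.5 = 88.5; MC(q_m) = 61 + 0.4·62.5 = 86.
Competitive q* = 68.1818, so Δq = 5.6818; wedge = 88.5 − 86 = 2.5.
DWL = ½ × 5.6818 × 2.5 = 7.10.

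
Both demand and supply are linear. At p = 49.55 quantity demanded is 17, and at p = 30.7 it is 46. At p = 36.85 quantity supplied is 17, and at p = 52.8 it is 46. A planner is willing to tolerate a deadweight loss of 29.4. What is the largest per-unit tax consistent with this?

Demand slope = (30.7 − 49.55)/(46 − 17) = −0.65, so p = 60.6 − 0.65q.
Supply slope = (52.8 − 36.85)/(46 − 17) = 0.55, so p = 27.5 + 0.55q.
Competitive equilibrium: 60.6 − 0.65q = 27.5 + 0.55q → q* = 27.5833, p* = 42.6708.
A tax t gives Δq = t/1.2 and wedge t, so DWL = t²/2.4.
t²/2.4 = 29.4 → t² = 70.56 → t = 8.4.

8.4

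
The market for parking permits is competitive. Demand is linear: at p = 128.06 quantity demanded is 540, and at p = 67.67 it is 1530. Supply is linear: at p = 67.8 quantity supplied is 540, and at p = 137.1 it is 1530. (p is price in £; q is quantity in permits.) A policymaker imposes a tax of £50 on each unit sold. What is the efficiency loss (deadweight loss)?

£9541.98

Demand slope = (67.67 − 128.06)/(1530 − 540) = −0.061, so p = 161 − 0.061q.
Supply slope = (137.1 − 67.8)/(1530 − 540) = 0.07, so p = 30 + 0.07q.
Competitive equilibrium: 161 − 0.061q = 30 + 0.07q → q* = 1000, p* = 100.
With the tax, the buyer price exceeds the seller price by 50: (161 − 0.061q) − (30 + 0.07q) = 50 → q' = 618.32061.
Δq = 1000 − 618.32061 = 381.67939; the wedge equals the tax, 50.
The triangle = ½ × 381.67939 × 50 = £9541.98.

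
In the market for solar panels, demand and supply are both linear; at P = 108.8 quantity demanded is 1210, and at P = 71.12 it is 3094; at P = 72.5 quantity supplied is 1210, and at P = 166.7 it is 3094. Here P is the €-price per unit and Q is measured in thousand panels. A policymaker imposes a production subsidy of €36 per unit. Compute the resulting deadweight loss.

Demand slope = (71.12 − 108.8)/(3094 − 1210) = −0.02, so P = 133 − 0.02Q.
Supply slope = (166.7 − 72.5)/(3094 − 1210) = 0.05, so P = 12 + 0.05Q.
Competitive equilibrium: 133 − 0.02Q = 12 + 0.05Q → Q* = 1728.5714, P* = 98.4286.
The subsidy lowers effective supply by 36: P = 0.05Q − 24.
New quantity: 133 − 0.02Q = 0.05Q − 24 → Q' = 2242.8571.
Overproduction ΔQ = 2242.8571 − 1728.5714 = 514.2857; wedge = subsidy = 36.
Deadweight loss = ½ × 514.2857 × 36 = €9257.14 thousand.

€9257.14 thousand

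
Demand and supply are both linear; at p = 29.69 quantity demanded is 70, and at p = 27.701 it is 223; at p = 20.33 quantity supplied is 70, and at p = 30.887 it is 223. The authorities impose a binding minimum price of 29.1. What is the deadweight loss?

Demand slope = (27.701 − 29.69)/(223 − 70) = −0.013, so p = 30.6 − 0.013q.
Supply slope = (30.887 − 20.33)/(223 − 70) = 0.069, so p = 15.5 + 0.069q.
Competitive equilibrium: 30.6 − 0.013q = 15.5 + 0.069q → q* = 184.1463, p* = 28.2061.
At the floor p = 29.1, quantity demanded = (30.6 − 29.1)/0.013 = 115.3846.
Sellers' marginal cost at q' = 115.3846: 15.5 + 0.069·115.3846 = 23.4615.
Δq = 184.1463 − 115.3846 = 68.7617; wedge = 29.1 − 23.4615 = 5.6385.
Deadweight loss = ½ × 68.7617 × 5.6385 = 193.86.

193.86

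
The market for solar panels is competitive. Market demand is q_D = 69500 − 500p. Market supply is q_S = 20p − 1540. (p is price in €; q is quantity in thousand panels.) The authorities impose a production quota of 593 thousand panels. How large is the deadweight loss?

€9338.41 thousand

In inverse form: demand p = 139 − 0.002q, supply p = 77 + 0.05q.
Competitive equilibrium: 139 − 0.002q = 77 + 0.05q → q* = 1192.3077, p* = 136.6154.
At q = 593: demand price = 139 − 0.002·593 = 137.814; supply price = 77 + 0.05·593 = 106.65.
Δq = 1192.3077 − 593 = 599.3077; wedge = 137.814 − 106.65 = 31.164.
DWL = ½ × 599.3077 × 31.164 = €9338.41 thousand.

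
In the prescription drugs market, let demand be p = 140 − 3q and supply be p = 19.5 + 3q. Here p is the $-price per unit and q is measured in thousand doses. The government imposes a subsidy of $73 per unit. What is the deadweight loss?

Competitive equilibrium: 140 − 3q = 19.5 + 3q → q* = 20.0833, p* = 79.75.
The subsidy lowers effective supply by 73: p = 3q − 53.5.
New quantity: 140 − 3q = 3q − 53.5 → q' = 32.25.
Overproduction Δq = 32.25 − 20.0833 = 12.1667; wedge = subsidy = 73.
Welfare loss = ½ × 12.1667 × 73 = $444.08 thousand.

$444.08 thousand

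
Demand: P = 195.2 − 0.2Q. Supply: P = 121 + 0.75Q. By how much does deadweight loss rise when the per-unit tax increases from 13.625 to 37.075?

Competitive equilibrium: 195.2 − 0.2Q = 121 + 0.75Q → Q* = 78.1053, P* = 179.5789.
For a per-unit tax t: ΔQ = t/0.95, so DWL = ½·t·(t/0.95) = t²/1.9.
At t = 13.625: DWL = 97.706. At t = 37.075: DWL = 723.45.
Increase = 723.45 − 97.706 = 625.74.

625.74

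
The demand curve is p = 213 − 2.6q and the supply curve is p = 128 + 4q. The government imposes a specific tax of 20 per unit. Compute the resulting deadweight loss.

30.30

Competitive equilibrium: 213 − 2.6q = 128 + 4q → q* = 12.8788, p* = 179.5152.
With the tax, the buyer price exceeds the seller price by 20: (213 − 2.6q) − (128 + 4q) = 20 → q' = 9.8485.
Δq = 12.8788 − 9.8485 = 3.0303; the wedge equals the tax, 20.
DWL = ½ × 3.0303 × 20 = 30.30.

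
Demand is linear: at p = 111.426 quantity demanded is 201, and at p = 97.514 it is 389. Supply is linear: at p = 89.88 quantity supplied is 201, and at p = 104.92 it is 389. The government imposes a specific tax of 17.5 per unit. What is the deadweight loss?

Demand slope = (97.514 − 111.426)/(389 − 201) = −0.074, so p = 126.3 − 0.074q.
Supply slope = (104.92 − 89.88)/(389 − 201) = 0.08, so p = 73.8 + 0.08q.
Competitive equilibrium: 126.3 − 0.074q = 73.8 + 0.08q → q* = 340.9091, p* = 101.0727.
With the tax, the buyer price exceeds the seller price by 17.5: (126.3 − 0.074q) − (73.8 + 0.08q) = 17.5 → q' = 227.2727.
Δq = 340.9091 − 227.2727 = 113.6364; the wedge equals the tax, 17.5.
Welfare loss = ½ × 113.6364 × 17.5 = 994.32.

994.32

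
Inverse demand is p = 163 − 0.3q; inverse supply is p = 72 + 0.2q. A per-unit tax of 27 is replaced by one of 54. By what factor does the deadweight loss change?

4

Competitive equilibrium: 163 − 0.3q = 72 + 0.2q → q* = 182, p* = 108.4.
For a per-unit tax t: Δq = t/0.5, so DWL = ½·t·(t/0.5) = t²/1.
At t = 27: DWL = 729. At t = 54: DWL = 2916.
Ratio = (54/27)² = 4.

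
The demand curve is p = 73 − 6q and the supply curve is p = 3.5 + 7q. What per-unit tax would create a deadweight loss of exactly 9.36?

15.6

Competitive equilibrium: 73 − 6q = 3.5 + 7q → q* = 5.3462, p* = 40.9231.
A tax t gives Δq = t/13 and wedge t, so DWL = t²/26.
t²/26 = 9.36 → t² = 243.36 → t = 15.6.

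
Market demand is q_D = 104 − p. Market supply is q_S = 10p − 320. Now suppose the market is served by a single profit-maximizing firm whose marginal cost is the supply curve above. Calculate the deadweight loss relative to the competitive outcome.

In inverse form: demand p = 104 − q, supply p = 32 + 0.1q.
Competitive equilibrium: 104 − q = 32 + 0.1q → q* = 65.4545, p* = 38.5455.
Marginal revenue: MR = 104 − 2q. Set MR = MC: 104 − 2q = 32 + 0.1q → q_m = 34.2857.
Price p_m = 104 − 1·34.2857 = 69.7143; MC(q_m) = 32 + 0.1·34.2857 = 35.4286.
Competitive q* = 65.4545, so Δq = 31.1688; wedge = 69.7143 − 35.4286 = 34.2857.
DWL = ½ × 31.1688 × 34.2857 = 534.32.

534.32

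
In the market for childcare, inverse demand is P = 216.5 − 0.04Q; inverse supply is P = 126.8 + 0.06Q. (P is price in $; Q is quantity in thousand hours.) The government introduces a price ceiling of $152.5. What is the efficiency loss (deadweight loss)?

$10982.42 thousand

Competitive equilibrium: 216.5 − 0.04Q = 126.8 + 0.06Q → Q* = 897, P* = 180.62.
At the ceiling P = 152.5, quantity supplied = (152.5 − 126.8)/0.06 = 428.33333.
Willingness to pay at Q' = 428.33333: 216.5 − 0.04·428.33333 = 199.36667.
ΔQ = 897 − 428.33333 = 468.66667; wedge = 199.36667 − 152.5 = 46.86667.
Welfare loss = ½ × 468.66667 × 46.86667 = $10982.42 thousand.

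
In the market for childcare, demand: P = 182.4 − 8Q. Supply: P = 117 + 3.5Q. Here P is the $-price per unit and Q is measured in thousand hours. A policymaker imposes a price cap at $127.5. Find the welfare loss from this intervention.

Competitive equilibrium: 182.4 − 8Q = 117 + 3.5Q → Q* = 5.687, P* = 136.9043.
At the ceiling P = 127.5, quantity supplied = (127.5 − 117)/3.5 = 3.
Willingness to pay at Q' = 3: 182.4 − 8·3 = 158.4.
ΔQ = 5.687 − 3 = 2.687; wedge = 158.4 − 127.5 = 30.9.
Welfare loss = ½ × 2.687 × 30.9 = $41.51 thousand.

$41.51 thousand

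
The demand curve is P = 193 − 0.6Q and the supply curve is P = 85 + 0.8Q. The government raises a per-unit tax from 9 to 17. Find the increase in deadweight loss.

74.29

Competitive equilibrium: 193 − 0.6Q = 85 + 0.8Q → Q* = 77.1429, P* = 146.7143.
For a per-unit tax t: ΔQ = t/1.4, so DWL = ½·t·(t/1.4) = t²/2.8.
At t = 9: DWL = 28.929. At t = 17: DWL = 103.214.
Increase = 103.214 − 28.929 = 74.29.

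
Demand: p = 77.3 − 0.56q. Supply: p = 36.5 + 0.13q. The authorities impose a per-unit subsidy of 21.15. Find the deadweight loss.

324.15

Competitive equilibrium: 77.3 − 0.56q = 36.5 + 0.13q → q* = 59.1304, p* = 44.187.
The subsidy lowers effective supply by 21.15: p = 15.35 + 0.13q.
New quantity: 77.3 − 0.56q = 15.35 + 0.13q → q' = 89.7826.
Overproduction Δq = 89.7826 − 59.1304 = 30.6522; wedge = subsidy = 21.15.
Welfare loss = ½ × 30.6522 × 21.15 = 324.15.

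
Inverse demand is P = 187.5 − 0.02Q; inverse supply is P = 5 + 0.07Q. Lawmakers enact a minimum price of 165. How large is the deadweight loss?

Competitive equilibrium: 187.5 − 0.02Q = 5 + 0.07Q → Q* = 2027.7778, P* = 146.9444.
At the floor P = 165, quantity demanded = (187.5 − 165)/0.02 = 1125.
Sellers' marginal cost at Q' = 1125: 5 + 0.07·1125 = 83.75.
ΔQ = 2027.7778 − 1125 = 902.7778; wedge = 165 − 83.75 = 81.25.
Welfare loss = ½ × 902.7778 × 81.25 = 36675.35.

36675.35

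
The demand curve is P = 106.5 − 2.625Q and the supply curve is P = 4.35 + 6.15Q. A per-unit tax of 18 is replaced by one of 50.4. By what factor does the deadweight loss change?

7.84

Competitive equilibrium: 106.5 − 2.625Q = 4.35 + 6.15Q → Q* = 11.641, P* = 75.9423.
For a per-unit tax t: ΔQ = t/8.775, so DWL = ½·t·(t/8.775) = t²/17.55.
At t = 18: DWL = 18.462. At t = 50.4: DWL = 144.738.
Ratio = (50.4/18)² = 7.84.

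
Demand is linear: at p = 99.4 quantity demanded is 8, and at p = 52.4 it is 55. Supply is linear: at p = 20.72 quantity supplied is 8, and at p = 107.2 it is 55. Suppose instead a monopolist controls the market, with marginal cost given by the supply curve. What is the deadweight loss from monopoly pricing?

Demand slope = (52.4 − 99.4)/(55 − 8) = −1, so p = 107.4 − q.
Supply slope = (107.2 − 20.72)/(55 − 8) = 1.84, so p = 6 + 1.84q.
Competitive equilibrium: 107.4 − q = 6 + 1.84q → q* = 35.7042, p* = 71.6958.
Marginal revenue: MR = 107.4 − 2q. Set MR = MC: 107.4 − 2q = 6 + 1.84q → q_m = 26.4063.
Price p_m = 107.4 − 1·26.4063 = 80.9937; MC(q_m) = 6 + 1.84·26.4063 = 54.5876.
Competitive q* = 35.7042, so Δq = 9.2979; wedge = 80.9937 − 54.5876 = 26.4061.
Deadweight loss = ½ × 9.2979 × 26.4061 = 122.76.

122.76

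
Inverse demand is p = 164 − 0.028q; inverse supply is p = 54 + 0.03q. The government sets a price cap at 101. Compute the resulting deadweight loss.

Competitive equilibrium: 164 − 0.028q = 54 + 0.03q → q* = 1896.55172, p* = 110.89655.
At the ceiling p = 101, quantity supplied = (101 − 54)/0.03 = 1566.66667.
Willingness to pay at q' = 1566.66667: 164 − 0.028·1566.66667 = 120.13333.
Δq = 1896.55172 − 1566.66667 = 329.88505; wedge = 120.13333 − 101 = 19.13333.
DWL = ½ × 329.88505 × 19.13333 = 3155.90.

3155.90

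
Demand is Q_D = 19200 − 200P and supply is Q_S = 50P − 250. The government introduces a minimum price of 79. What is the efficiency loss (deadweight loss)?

In inverse form: demand P = 96 − 0.005Q, supply P = 5 + 0.02Q.
Competitive equilibrium: 96 − 0.005Q = 5 + 0.02Q → Q* = 3640, P* = 77.8.
At the floor P = 79, quantity demanded = (96 − 79)/0.005 = 3400.
Sellers' marginal cost at Q' = 3400: 5 + 0.02·3400 = 73.
ΔQ = 3640 − 3400 = 240; wedge = 79 − 73 = 6.
Welfare loss = ½ × 240 × 6 = 720.

720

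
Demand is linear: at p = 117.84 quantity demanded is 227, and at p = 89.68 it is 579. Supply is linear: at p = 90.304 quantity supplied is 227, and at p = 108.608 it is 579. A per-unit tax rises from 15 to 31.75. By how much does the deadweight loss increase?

Demand slope = (89.68 − 117.84)/(579 − 227) = −0.08, so p = 136 − 0.08q.
Supply slope = (108.608 − 90.304)/(579 − 227) = 0.052, so p = 78.5 + 0.052q.
Competitive equilibrium: 136 − 0.08q = 78.5 + 0.052q → q* = 435.6061, p* = 101.1515.
For a per-unit tax t: Δq = t/0.132, so DWL = ½·t·(t/0.132) = t²/0.264.
At t = 15: DWL = 852.273. At t = 31.75: DWL = 3818.419.
Increase = 3818.419 − 852.273 = 2966.15.

2966.15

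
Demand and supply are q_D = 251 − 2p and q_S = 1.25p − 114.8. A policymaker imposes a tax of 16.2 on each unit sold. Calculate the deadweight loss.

100.94

In inverse form: demand p = 125.5 − 0.5q, supply p = 91.84 + 0.8q.
Competitive equilibrium: 125.5 − 0.5q = 91.84 + 0.8q → q* = 25.8923, p* = 112.5538.
With the tax, the buyer price exceeds the seller price by 16.2: (125.5 − 0.5q) − (91.84 + 0.8q) = 16.2 → q' = 13.4308.
Δq = 25.8923 − 13.4308 = 12.4615; the wedge equals the tax, 16.2.
Deadweight loss = ½ × 12.4615 × 16.2 = 100.94.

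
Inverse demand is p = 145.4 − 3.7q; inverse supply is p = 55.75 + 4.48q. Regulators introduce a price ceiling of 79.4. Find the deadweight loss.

131.98

Competitive equilibrium: 145.4 − 3.7q = 55.75 + 4.48q → q* = 10.9597, p* = 104.8493.
At the ceiling p = 79.4, quantity supplied = (79.4 − 55.75)/4.48 = 5.279.
Willingness to pay at q' = 5.279: 145.4 − 3.7·5.279 = 125.8677.
Δq = 10.9597 − 5.279 = 5.6807; wedge = 125.8677 − 79.4 = 46.4677.
DWL = ½ × 5.6807 × 46.4677 = 131.98.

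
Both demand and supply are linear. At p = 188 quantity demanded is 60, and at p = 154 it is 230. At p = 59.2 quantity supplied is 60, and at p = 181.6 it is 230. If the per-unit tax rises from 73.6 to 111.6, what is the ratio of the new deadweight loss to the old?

2.299

Demand slope = (154 − 188)/(230 − 60) = −0.2, so p = 200 − 0.2q.
Supply slope = (181.6 − 59.2)/(230 − 60) = 0.72, so p = 16 + 0.72q.
Competitive equilibrium: 200 − 0.2q = 16 + 0.72q → q* = 200, p* = 160.
For a per-unit tax t: Δq = t/0.92, so DWL = ½·t·(t/0.92) = t²/1.84.
At t = 73.6: DWL = 2944. At t = 111.6: DWL = 6768.783.
Ratio = (111.6/73.6)² = 2.299.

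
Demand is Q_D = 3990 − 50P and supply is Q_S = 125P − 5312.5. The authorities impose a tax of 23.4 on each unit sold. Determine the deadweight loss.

9777.86

In inverse form: demand P = 79.8 − 0.02Q, supply P = 42.5 + 0.008Q.
Competitive equilibrium: 79.8 − 0.02Q = 42.5 + 0.008Q → Q* = 1332.1429, P* = 53.1571.
With the tax, the buyer price exceeds the seller price by 23.4: (79.8 − 0.02Q) − (42.5 + 0.008Q) = 23.4 → Q' = 496.4286.
ΔQ = 1332.1429 − 496.4286 = 835.7143; the wedge equals the tax, 23.4.
The triangle = ½ × 835.7143 × 23.4 = 9777.86.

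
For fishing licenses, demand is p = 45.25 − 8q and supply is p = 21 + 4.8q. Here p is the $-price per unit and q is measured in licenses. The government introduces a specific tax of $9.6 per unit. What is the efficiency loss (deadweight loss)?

$3.60

Competitive equilibrium: 45.25 − 8q = 21 + 4.8q → q* = 1.8945, p* = 30.0938.
With the tax, the buyer price exceeds the seller price by 9.6: (45.25 − 8q) − (21 + 4.8q) = 9.6 → q' = 1.1445.
Δq = 1.8945 − 1.1445 = 0.75; the wedge equals the tax, 9.6.
Welfare loss = ½ × 0.75 × 9.6 = $3.60.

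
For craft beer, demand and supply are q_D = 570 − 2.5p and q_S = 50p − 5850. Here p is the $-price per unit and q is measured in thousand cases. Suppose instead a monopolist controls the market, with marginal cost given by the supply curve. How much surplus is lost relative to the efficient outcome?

$3490.27 thousand

In inverse form: demand p = 228 − 0.4q, supply p = 117 + 0.02q.
Competitive equilibrium: 228 − 0.4q = 117 + 0.02q → q* = 264.2857, p* = 122.2857.
Marginal revenue: MR = 228 − 0.8q. Set MR = MC: 228 − 0.8q = 117 + 0.02q → q_m = 135.3659.
Price p_m = 228 − 0.4·135.3659 = 173.8536; MC(q_m) = 117 + 0.02·135.3659 = 119.7073.
Competitive q* = 264.2857, so Δq = 128.9198; wedge = 173.8536 − 119.7073 = 54.1463.
DWL = ½ × 128.9198 × 54.1463 = $3490.27 thousand.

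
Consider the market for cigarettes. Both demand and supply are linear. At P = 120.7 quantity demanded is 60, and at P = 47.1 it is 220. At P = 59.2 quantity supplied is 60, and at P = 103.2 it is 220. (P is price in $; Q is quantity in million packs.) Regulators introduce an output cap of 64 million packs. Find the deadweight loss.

Demand slope = (47.1 − 120.7)/(220 − 60) = −0.46, so P = 148.3 − 0.46Q.
Supply slope = (103.2 − 59.2)/(220 − 60) = 0.275, so P = 42.7 + 0.275Q.
Competitive equilibrium: 148.3 − 0.46Q = 42.7 + 0.275Q → Q* = 143.6735, P* = 82.2102.
At Q = 64: demand price = 148.3 − 0.46·64 = 118.86; supply price = 42.7 + 0.275·64 = 60.3.
ΔQ = 143.6735 − 64 = 79.6735; wedge = 118.86 − 60.3 = 58.56.
The triangle = ½ × 79.6735 × 58.56 = $2332.84 million.

$2332.84 million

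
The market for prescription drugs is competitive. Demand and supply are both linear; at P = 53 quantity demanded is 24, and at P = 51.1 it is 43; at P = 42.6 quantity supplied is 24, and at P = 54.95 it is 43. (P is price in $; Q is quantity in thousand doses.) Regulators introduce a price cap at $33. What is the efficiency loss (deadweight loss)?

Demand slope = (51.1 − 53)/(43 − 24) = −0.1, so P = 55.4 − 0.1Q.
Supply slope = (54.95 − 42.6)/(43 − 24) = 0.65, so P = 27 + 0.65Q.
Competitive equilibrium: 55.4 − 0.1Q = 27 + 0.65Q → Q* = 37.8667, P* = 51.6133.
At the ceiling P = 33, quantity supplied = (33 − 27)/0.65 = 9.2308.
Willingness to pay at Q' = 9.2308: 55.4 − 0.1·9.2308 = 54.4769.
ΔQ = 37.8667 − 9.2308 = 28.6359; wedge = 54.4769 − 33 = 21.4769.
The triangle = ½ × 28.6359 × 21.4769 = $307.51 thousand.

$307.51 thousand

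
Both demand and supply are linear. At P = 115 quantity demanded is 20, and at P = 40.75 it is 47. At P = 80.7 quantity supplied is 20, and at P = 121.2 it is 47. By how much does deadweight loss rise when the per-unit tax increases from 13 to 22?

37.06

Demand slope = (40.75 − 115)/(47 − 20) = −2.75, so P = 170 − 2.75Q.
Supply slope = (121.2 − 80.7)/(47 − 20) = 1.5, so P = 50.7 + 1.5Q.
Competitive equilibrium: 170 − 2.75Q = 50.7 + 1.5Q → Q* = 28.0706, P* = 92.8059.
For a per-unit tax t: ΔQ = t/4.25, so DWL = ½·t·(t/4.25) = t²/8.5.
At t = 13: DWL = 19.882. At t = 22: DWL = 56.941.
Increase = 56.941 − 19.882 = 37.06.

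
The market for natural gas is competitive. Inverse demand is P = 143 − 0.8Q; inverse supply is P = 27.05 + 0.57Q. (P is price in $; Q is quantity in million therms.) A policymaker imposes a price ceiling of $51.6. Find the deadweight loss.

Competitive equilibrium: 143 − 0.8Q = 27.05 + 0.57Q → Q* = 84.635, P* = 75.292.
At the ceiling P = 51.6, quantity supplied = (51.6 − 27.05)/0.57 = 43.0702.
Willingness to pay at Q' = 43.0702: 143 − 0.8·43.0702 = 108.5438.
ΔQ = 84.635 − 43.0702 = 41.5648; wedge = 108.5438 − 51.6 = 56.9438.
Welfare loss = ½ × 41.5648 × 56.9438 = $1183.43 million.

$1183.43 million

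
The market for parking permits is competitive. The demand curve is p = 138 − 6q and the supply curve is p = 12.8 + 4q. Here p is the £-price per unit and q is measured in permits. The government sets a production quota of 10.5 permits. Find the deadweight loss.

£20.402

Competitive equilibrium: 138 − 6q = 12.8 + 4q → q* = 12.52, p* = 62.88.
At q = 10.5: demand price = 138 − 6·10.5 = 75; supply price = 12.8 + 4·10.5 = 54.8.
Δq = 12.52 − 10.5 = 2.02; wedge = 75 − 54.8 = 20.2.
Deadweight loss = ½ × 2.02 × 20.2 = £20.402.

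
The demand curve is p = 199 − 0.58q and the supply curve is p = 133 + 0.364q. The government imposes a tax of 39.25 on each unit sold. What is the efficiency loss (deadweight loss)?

815.98

Competitive equilibrium: 199 − 0.58q = 133 + 0.364q → q* = 69.9153, p* = 158.4492.
With the tax, the buyer price exceeds the seller price by 39.25: (199 − 0.58q) − (133 + 0.364q) = 39.25 → q' = 28.3369.
Δq = 69.9153 − 28.3369 = 41.5784; the wedge equals the tax, 39.25.
DWL = ½ × 41.5784 × 39.25 = 815.98.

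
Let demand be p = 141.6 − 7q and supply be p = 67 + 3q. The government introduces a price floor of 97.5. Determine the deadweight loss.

6.728

Competitive equilibrium: 141.6 − 7q = 67 + 3q → q* = 7.46, p* = 89.38.
At the floor p = 97.5, quantity demanded = (141.6 − 97.5)/7 = 6.3.
Sellers' marginal cost at q' = 6.3: 67 + 3·6.3 = 85.9.
Δq = 7.46 − 6.3 = 1.16; wedge = 97.5 − 85.9 = 11.6.
Welfare loss = ½ × 1.16 × 11.6 = 6.728.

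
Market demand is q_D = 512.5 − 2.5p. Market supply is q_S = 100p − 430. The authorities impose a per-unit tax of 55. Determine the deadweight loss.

3689.02

In inverse form: demand p = 205 − 0.4q, supply p = 4.3 + 0.01q.
Competitive equilibrium: 205 − 0.4q = 4.3 + 0.01q → q* = 489.5122, p* = 9.1951.
With the tax, the buyer price exceeds the seller price by 55: (205 − 0.4q) − (4.3 + 0.01q) = 55 → q' = 355.3659.
Δq = 489.5122 − 355.3659 = 134.1463; the wedge equals the tax, 55.
Deadweight loss = ½ × 134.1463 × 55 = 3689.02.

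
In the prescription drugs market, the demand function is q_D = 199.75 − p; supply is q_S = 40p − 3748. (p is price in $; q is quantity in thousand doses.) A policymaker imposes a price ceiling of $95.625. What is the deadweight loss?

In inverse form: demand p = 199.75 − q, supply p = 93.7 + 0.025q.
Competitive equilibrium: 199.75 − q = 93.7 + 0.025q → q* = 103.4634, p* = 96.2866.
At the ceiling p = 95.625, quantity supplied = (95.625 − 93.7)/0.025 = 77.
Willingness to pay at q' = 77: 199.75 − 1·77 = 122.75.
Δq = 103.4634 − 77 = 26.4634; wedge = 122.75 − 95.625 = 27.125.
Welfare loss = ½ × 26.4634 × 27.125 = $358.91 thousand.

$358.91 thousand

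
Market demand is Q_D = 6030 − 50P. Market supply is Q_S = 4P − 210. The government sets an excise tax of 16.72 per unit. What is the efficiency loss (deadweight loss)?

In inverse form: demand P = 120.6 − 0.02Q, supply P = 52.5 + 0.25Q.
Competitive equilibrium: 120.6 − 0.02Q = 52.5 + 0.25Q → Q* = 252.2222, P* = 115.5556.
With the tax, the buyer price exceeds the seller price by 16.72: (120.6 − 0.02Q) − (52.5 + 0.25Q) = 16.72 → Q' = 190.2963.
ΔQ = 252.2222 − 190.2963 = 61.9259; the wedge equals the tax, 16.72.
Welfare loss = ½ × 61.9259 × 16.72 = 517.70.

517.70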